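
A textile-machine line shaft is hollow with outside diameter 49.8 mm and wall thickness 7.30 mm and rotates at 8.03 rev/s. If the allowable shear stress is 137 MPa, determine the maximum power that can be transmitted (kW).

J = π(d_o⁴ − d_i⁴)/32 = π(0.0498⁴ − 0.0352⁴)/32 = 4.531×10^-7 m⁴.
T_max = τ_allow·J/r = 1.37×10^8 × 4.531×10^-7 / 0.0249 = 2493 N·m.
ω = 2π·8.03 = 50.45 rad/s, so P_max = T_max·ω = 1.258×10^5 W.

126 kW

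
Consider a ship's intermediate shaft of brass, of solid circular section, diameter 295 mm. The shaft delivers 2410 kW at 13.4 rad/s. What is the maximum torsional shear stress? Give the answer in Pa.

ω = 13.4 rad/s, so T = P/ω = 2410×10³ / 13.40 = 179900 N·m.
J = πd⁴/32 = π(0.295)⁴/32 = 7.435×10^-4 m⁴.
τ_max = T·r/J = 179900 × 0.147 / 7.435×10^-4 = 3.568×10^7 Pa.

3.57e7 Pa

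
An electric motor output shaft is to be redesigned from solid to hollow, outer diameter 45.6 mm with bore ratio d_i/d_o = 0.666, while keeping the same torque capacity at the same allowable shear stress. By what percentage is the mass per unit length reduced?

35.6 %

Equal τ_max and T ⇒ the solid shaft needs d_s³ = d_o³(1−k⁴), so d_s = 45.6·(1−0.666⁴)^(1/3) = 42.39 mm.
Area ratio A_h/A_s = d_o²(1−k²)/d_s² = (1−k²)/(1−k⁴)^(2/3) = 0.6439.
Mass saving = 1 − 0.6439 = 35.6 %.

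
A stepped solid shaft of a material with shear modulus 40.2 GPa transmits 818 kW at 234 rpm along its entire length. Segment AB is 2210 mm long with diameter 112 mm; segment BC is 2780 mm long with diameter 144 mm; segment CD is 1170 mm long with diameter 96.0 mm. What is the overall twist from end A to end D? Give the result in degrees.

16.6°

ω = 2π·234/60 = 24.50 rad/s, so T = P/ω = 818×10³ / 24.50 = 33380 N·m.
J_AB = π(0.112)⁴/32 = 1.54×10^-5 m⁴; J_BC = π(0.144)⁴/32 = 4.22×10^-5 m⁴; J_CD = π(0.0960)⁴/32 = 8.34×10^-6 m⁴.
θ = (T/G)·Σ L_i/J_i = (33380/40.2×10⁹)·(2.21/1.54×10^-5 + 2.78/4.22×10^-5 + 1.17/8.34×10^-6) = 0.2900 rad.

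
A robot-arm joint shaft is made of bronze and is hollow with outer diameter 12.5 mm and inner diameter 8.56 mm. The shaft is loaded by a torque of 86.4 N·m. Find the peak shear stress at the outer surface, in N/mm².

J = π(d_o⁴ − d_i⁴)/32 = π(0.0125⁴ − 0.00856⁴)/32 = 1.870×10^-9 m⁴.
τ_max = T·r/J = 86.40 × 0.00625 / 1.870×10^-9 = 2.888×10^8 Pa.

289 N/mm²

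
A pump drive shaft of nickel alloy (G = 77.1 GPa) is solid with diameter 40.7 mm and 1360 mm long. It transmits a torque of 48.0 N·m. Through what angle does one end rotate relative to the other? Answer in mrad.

3.14 mrad

J = πd⁴/32 = π(0.0407)⁴/32 = 2.694×10^-7 m⁴.
θ = T·L/(G·J) = 48.00 × 1.36 / (77.1×10⁹ × 2.694×10^-7) = 3.143×10^-3 rad.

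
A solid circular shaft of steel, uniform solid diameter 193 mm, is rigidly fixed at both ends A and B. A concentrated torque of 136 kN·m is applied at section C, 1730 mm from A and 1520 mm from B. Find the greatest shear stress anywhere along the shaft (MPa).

With uniform GJ and both ends fixed, compatibility θ_AC = θ_CB gives T_A·a = T_B·b, together with T_A + T_B = T₀.
T_A = T₀·b/(a+b) = 136000·1520/3250 = 63610 N·m; T_B = 72390 N·m.
τ in each portion: τ_AC = 4.51×10^7 Pa, τ_CB = 5.13×10^7 Pa; maximum is in CB.
τ_max = T_CB·r/J = 72390·0.0965/1.36×10^-4 = 5.129×10^7 Pa.

51.3 MPa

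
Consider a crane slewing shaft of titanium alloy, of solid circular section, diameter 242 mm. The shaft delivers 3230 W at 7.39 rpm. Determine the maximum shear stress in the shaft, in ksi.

ω = 2π·7.39/60 = 0.7739 rad/s, so T = P/ω = 3230 / 0.7739 = 4174 N·m.
J = πd⁴/32 = π(0.242)⁴/32 = 3.367×10^-4 m⁴.
τ_max = T·r/J = 4174 × 0.121 / 3.367×10^-4 = 1.500×10^6 Pa.

0.218 ksi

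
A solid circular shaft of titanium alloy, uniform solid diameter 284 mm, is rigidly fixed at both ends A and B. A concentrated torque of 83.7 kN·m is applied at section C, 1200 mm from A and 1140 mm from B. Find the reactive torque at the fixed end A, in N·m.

With uniform GJ and both ends fixed, compatibility θ_AC = θ_CB gives T_A·a = T_B·b, together with T_A + T_B = T₀.
T_A = T₀·b/(a+b) = 83700·1140/2340 = 40780 N·m; T_B = 42920 N·m.

40800 N·m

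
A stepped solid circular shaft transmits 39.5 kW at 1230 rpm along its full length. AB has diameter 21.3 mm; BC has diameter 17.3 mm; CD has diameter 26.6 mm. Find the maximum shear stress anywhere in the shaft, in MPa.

302 MPa

ω = 2π·1230/60 = 128.8 rad/s, so T = P/ω = 39.5×10³ / 128.8 = 306.7 N·m.
Under the same torque, τ_max = 16T/(πd³) is largest where d is smallest — segment BC (d = 17.3 mm).
τ_max = 16·306.7/(π·(0.0173)³) = 3.016×10^8 Pa.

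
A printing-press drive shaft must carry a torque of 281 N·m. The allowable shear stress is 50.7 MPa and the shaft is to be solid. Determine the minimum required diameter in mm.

For a solid shaft τ_max = 16T/(πd³), so d = (16T/(π τ_allow))^(1/3) = (16·281.0/(π·5.07×10^7))^(1/3) = 0.03045 m.

30.4 mm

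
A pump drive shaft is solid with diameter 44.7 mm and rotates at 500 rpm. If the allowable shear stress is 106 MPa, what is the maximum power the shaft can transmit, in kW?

97.3 kW

J = πd⁴/32 = π(0.0447)⁴/32 = 3.919×10^-7 m⁴.
T_max = τ_allow·J/r = 1.06×10^8 × 3.919×10^-7 / 0.0224 = 1859 N·m.
ω = 2π·500/60 = 52.36 rad/s, so P_max = T_max·ω = 9.733×10^4 W.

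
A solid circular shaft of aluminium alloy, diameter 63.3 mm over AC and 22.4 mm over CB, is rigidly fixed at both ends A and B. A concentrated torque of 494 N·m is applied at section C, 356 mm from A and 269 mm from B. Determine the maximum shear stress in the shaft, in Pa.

9.72e6 Pa

Compatibility: T_A·a/J_AC = T_B·b/J_CB with T_A + T_B = T₀.
J_AC = 1.58×10^-6 m⁴, J_CB = 2.47×10^-8 m⁴, so T_A = T₀·(J_AC/a)/((J_AC/a)+(J_CB/b)) = 484.0 N·m, T_B = 10.04 N·m.
τ in each portion: τ_AC = 9.72×10^6 Pa, τ_CB = 4.55×10^6 Pa; maximum is in AC.
τ_max = T_AC·r/J = 484.0·0.0316/1.58×10^-6 = 9.718×10^6 Pa.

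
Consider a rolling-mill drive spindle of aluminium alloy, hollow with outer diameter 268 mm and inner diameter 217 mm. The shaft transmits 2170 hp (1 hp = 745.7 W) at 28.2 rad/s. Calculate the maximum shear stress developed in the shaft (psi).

3860 psi

ω = 28.2 rad/s, so T = P/ω = 2170×745.7 / 28.20 = 57380 N·m.
J = π(d_o⁴ − d_i⁴)/32 = π(0.268⁴ − 0.217⁴)/32 = 2.888×10^-4 m⁴.
τ_max = T·r/J = 57380 × 0.134 / 2.888×10^-4 = 2.663×10^7 Pa.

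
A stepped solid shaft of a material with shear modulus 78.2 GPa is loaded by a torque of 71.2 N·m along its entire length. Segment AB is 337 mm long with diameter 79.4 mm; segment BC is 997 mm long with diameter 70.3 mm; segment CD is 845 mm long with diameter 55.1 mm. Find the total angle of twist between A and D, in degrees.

J_AB = π(0.0794)⁴/32 = 3.90×10^-6 m⁴; J_BC = π(0.0703)⁴/32 = 2.40×10^-6 m⁴; J_CD = π(0.0551)⁴/32 = 9.05×10^-7 m⁴.
θ = (T/G)·Σ L_i/J_i = (71.20/78.2×10⁹)·(0.337/3.90×10^-6 + 0.997/2.40×10^-6 + 0.845/9.05×10^-7) = 1.307×10^-3 rad.

0.0749°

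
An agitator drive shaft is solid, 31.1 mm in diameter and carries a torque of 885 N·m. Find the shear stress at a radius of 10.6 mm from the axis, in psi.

14800 psi

J = πd⁴/32 = π(0.0311)⁴/32 = 9.184×10^-8 m⁴.
Shear stress varies linearly with radius: τ = T·r/J = 885.0 × 0.0106 / 9.184×10^-8 = 1.021×10^8 Pa.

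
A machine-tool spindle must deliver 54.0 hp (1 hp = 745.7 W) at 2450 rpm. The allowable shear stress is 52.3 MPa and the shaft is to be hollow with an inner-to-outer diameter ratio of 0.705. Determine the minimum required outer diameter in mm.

27.3 mm

ω = 2π·2450/60 = 256.6 rad/s, so T = P/ω = 54.0×745.7 / 256.6 = 157.0 N·m.
For a hollow shaft with d_i/d_o = 0.705: τ_max = 16T/(π d_o³ (1−k⁴)), so d_o = [16T/(π τ_allow (1−k⁴))]^(1/3) = [16·157.0/(π·5.23×10^7·0.7530)]^(1/3) = 0.02728 m.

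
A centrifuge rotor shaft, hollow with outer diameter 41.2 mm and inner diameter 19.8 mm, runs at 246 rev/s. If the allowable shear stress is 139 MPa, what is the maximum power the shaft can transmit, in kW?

J = π(d_o⁴ − d_i⁴)/32 = π(0.0412⁴ − 0.0198⁴)/32 = 2.678×10^-7 m⁴.
T_max = τ_allow·J/r = 1.39×10^8 × 2.678×10^-7 / 0.0206 = 1807 N·m.
ω = 2π·246 = 1546 rad/s, so P_max = T_max·ω = 2.793×10^6 W.

2790 kW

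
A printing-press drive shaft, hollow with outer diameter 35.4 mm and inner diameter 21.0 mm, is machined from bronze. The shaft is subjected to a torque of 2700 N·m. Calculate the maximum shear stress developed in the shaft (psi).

51300 psi

J = π(d_o⁴ − d_i⁴)/32 = π(0.0354⁴ − 0.0210⁴)/32 = 1.351×10^-7 m⁴.
τ_max = T·r/J = 2700 × 0.0177 / 1.351×10^-7 = 3.538×10^8 Pa.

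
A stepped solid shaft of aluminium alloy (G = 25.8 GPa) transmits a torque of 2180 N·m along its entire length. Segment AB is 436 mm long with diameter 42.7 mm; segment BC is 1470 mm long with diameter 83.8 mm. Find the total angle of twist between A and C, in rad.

J_AB = π(0.0427)⁴/32 = 3.26×10^-7 m⁴; J_BC = π(0.0838)⁴/32 = 4.84×10^-6 m⁴.
θ = (T/G)·Σ L_i/J_i = (2180/25.8×10⁹)·(0.436/3.26×10^-7 + 1.47/4.84×10^-6) = 0.1385 rad.

0.139 rad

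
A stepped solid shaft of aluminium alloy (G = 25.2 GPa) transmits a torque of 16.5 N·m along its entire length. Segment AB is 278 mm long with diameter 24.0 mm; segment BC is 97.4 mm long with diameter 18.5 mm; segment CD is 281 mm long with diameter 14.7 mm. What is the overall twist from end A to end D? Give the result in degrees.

J_AB = π(0.0240)⁴/32 = 3.26×10^-8 m⁴; J_BC = π(0.0185)⁴/32 = 1.15×10^-8 m⁴; J_CD = π(0.0147)⁴/32 = 4.58×10^-9 m⁴.
θ = (T/G)·Σ L_i/J_i = (16.50/25.2×10⁹)·(0.278/3.26×10^-8 + 0.0974/1.15×10^-8 + 0.281/4.58×10^-9) = 0.05127 rad.

2.94°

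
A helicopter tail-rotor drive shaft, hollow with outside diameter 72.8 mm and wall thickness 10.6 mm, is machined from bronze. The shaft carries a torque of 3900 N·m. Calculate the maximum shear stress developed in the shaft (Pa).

J = π(d_o⁴ − d_i⁴)/32 = π(0.0728⁴ − 0.0516⁴)/32 = 2.062×10^-6 m⁴.
τ_max = T·r/J = 3900 × 0.0364 / 2.062×10^-6 = 6.886×10^7 Pa.

6.89e7 Pa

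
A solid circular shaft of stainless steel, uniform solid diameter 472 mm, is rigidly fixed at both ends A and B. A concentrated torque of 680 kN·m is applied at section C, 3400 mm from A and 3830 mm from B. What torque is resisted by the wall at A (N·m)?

With uniform GJ and both ends fixed, compatibility θ_AC = θ_CB gives T_A·a = T_B·b, together with T_A + T_B = T₀.
T_A = T₀·b/(a+b) = 680000·3830/7230 = 360200 N·m; T_B = 319800 N·m.

360000 N·m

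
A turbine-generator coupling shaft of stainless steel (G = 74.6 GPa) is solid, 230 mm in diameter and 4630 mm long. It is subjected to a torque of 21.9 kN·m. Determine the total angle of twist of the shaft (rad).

J = πd⁴/32 = π(0.230)⁴/32 = 2.747×10^-4 m⁴.
θ = T·L/(G·J) = 21900 × 4.63 / (74.6×10⁹ × 2.747×10^-4) = 4.947×10^-3 rad.

0.00495 rad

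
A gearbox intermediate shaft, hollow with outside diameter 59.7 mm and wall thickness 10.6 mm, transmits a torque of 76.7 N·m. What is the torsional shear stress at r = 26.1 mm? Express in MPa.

J = π(d_o⁴ − d_i⁴)/32 = π(0.0597⁴ − 0.0385⁴)/32 = 1.031×10^-6 m⁴.
Shear stress varies linearly with radius: τ = T·r/J = 76.70 × 0.0261 / 1.031×10^-6 = 1.941×10^6 Pa.

1.94 MPa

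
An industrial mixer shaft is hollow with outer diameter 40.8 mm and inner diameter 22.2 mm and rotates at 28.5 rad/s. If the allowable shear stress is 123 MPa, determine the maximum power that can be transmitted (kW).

J = π(d_o⁴ − d_i⁴)/32 = π(0.0408⁴ − 0.0222⁴)/32 = 2.482×10^-7 m⁴.
T_max = τ_allow·J/r = 1.23×10^8 × 2.482×10^-7 / 0.0204 = 1496 N·m.
ω = 28.5 rad/s, so P_max = T_max·ω = 4.265×10^4 W.

42.7 kW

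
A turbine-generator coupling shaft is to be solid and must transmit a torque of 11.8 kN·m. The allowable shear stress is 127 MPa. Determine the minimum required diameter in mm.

For a solid shaft τ_max = 16T/(πd³), so d = (16T/(π τ_allow))^(1/3) = (16·11800/(π·1.27×10^8))^(1/3) = 0.07793 m.

77.9 mm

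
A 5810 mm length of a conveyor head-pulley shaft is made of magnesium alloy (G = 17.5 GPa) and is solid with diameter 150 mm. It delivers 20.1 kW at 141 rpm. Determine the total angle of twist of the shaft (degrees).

ω = 2π·141/60 = 14.77 rad/s, so T = P/ω = 20.1×10³ / 14.77 = 1361 N·m.
J = πd⁴/32 = π(0.150)⁴/32 = 4.970×10^-5 m⁴.
θ = T·L/(G·J) = 1361 × 5.81 / (17.5×10⁹ × 4.970×10^-5) = 9.093×10^-3 rad.

0.521°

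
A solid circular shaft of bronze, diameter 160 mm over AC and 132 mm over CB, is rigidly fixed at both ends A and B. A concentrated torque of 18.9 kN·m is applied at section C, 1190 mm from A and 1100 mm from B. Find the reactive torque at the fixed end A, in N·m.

Compatibility: T_A·a/J_AC = T_B·b/J_CB with T_A + T_B = T₀.
J_AC = 6.43×10^-5 m⁴, J_CB = 2.98×10^-5 m⁴, so T_A = T₀·(J_AC/a)/((J_AC/a)+(J_CB/b)) = 12590 N·m, T_B = 6310 N·m.

12600 N·m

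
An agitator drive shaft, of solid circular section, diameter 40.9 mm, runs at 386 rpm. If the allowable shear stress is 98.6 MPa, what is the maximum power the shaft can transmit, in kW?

J = πd⁴/32 = π(0.0409)⁴/32 = 2.747×10^-7 m⁴.
T_max = τ_allow·J/r = 9.86×10^7 × 2.747×10^-7 / 0.0204 = 1325 N·m.
ω = 2π·386/60 = 40.42 rad/s, so P_max = T_max·ω = 5.354×10^4 W.

53.5 kW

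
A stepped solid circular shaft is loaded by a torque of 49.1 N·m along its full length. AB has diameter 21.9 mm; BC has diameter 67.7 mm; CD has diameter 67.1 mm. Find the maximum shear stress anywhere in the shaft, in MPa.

23.8 MPa

Under the same torque, τ_max = 16T/(πd³) is largest where d is smallest — segment AB (d = 21.9 mm).
τ_max = 16·49.10/(π·(0.0219)³) = 2.381×10^7 Pa.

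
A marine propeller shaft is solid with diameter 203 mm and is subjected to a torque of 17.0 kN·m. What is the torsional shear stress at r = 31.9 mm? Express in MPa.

J = πd⁴/32 = π(0.203)⁴/32 = 1.667×10^-4 m⁴.
Shear stress varies linearly with radius: τ = T·r/J = 17000 × 0.0319 / 1.667×10^-4 = 3.253×10^6 Pa.

3.25 MPa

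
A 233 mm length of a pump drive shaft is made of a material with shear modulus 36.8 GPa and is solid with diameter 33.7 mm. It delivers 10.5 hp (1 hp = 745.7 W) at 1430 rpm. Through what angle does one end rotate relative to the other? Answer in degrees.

ω = 2π·1430/60 = 149.7 rad/s, so T = P/ω = 10.5×745.7 / 149.7 = 52.29 N·m.
J = πd⁴/32 = π(0.0337)⁴/32 = 1.266×10^-7 m⁴.
θ = T·L/(G·J) = 52.29 × 0.233 / (36.8×10⁹ × 1.266×10^-7) = 2.614×10^-3 rad.

0.150°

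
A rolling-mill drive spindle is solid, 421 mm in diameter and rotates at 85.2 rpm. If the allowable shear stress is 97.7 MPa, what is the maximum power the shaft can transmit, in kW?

12800 kW

J = πd⁴/32 = π(0.421)⁴/32 = 3.084×10^-3 m⁴.
T_max = τ_allow·J/r = 9.77×10^7 × 3.084×10^-3 / 0.210 = 1.431e6 N·m.
ω = 2π·85.2/60 = 8.922 rad/s, so P_max = T_max·ω = 1.277×10^7 W.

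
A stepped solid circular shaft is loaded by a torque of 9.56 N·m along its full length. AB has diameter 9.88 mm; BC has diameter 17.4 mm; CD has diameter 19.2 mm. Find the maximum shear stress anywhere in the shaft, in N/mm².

Under the same torque, τ_max = 16T/(πd³) is largest where d is smallest — segment AB (d = 9.88 mm).
τ_max = 16·9.560/(π·(0.00988)³) = 5.048×10^7 Pa.

50.5 N/mm²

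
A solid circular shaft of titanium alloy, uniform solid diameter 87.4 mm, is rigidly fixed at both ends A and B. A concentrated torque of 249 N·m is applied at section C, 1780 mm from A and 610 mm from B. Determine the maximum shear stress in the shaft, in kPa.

1410 kPa

With uniform GJ and both ends fixed, compatibility θ_AC = θ_CB gives T_A·a = T_B·b, together with T_A + T_B = T₀.
T_A = T₀·b/(a+b) = 249.0·610/2390 = 63.55 N·m; T_B = 185.4 N·m.
τ in each portion: τ_AC = 4.85×10^5 Pa, τ_CB = 1.41×10^6 Pa; maximum is in CB.
τ_max = T_CB·r/J = 185.4·0.0437/5.73×10^-6 = 1.415×10^6 Pa.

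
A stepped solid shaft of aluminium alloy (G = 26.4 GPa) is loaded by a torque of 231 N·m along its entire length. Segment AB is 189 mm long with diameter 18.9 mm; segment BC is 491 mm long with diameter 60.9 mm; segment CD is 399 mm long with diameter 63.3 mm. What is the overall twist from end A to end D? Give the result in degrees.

7.87°

J_AB = π(0.0189)⁴/32 = 1.25×10^-8 m⁴; J_BC = π(0.0609)⁴/32 = 1.35×10^-6 m⁴; J_CD = π(0.0633)⁴/32 = 1.58×10^-6 m⁴.
θ = (T/G)·Σ L_i/J_i = (231.0/26.4×10⁹)·(0.189/1.25×10^-8 + 0.491/1.35×10^-6 + 0.399/1.58×10^-6) = 0.1374 rad.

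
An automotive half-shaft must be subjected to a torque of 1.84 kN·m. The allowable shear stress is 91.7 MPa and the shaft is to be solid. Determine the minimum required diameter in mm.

46.8 mm

For a solid shaft τ_max = 16T/(πd³), so d = (16T/(π τ_allow))^(1/3) = (16·1840/(π·9.17×10^7))^(1/3) = 0.04675 m.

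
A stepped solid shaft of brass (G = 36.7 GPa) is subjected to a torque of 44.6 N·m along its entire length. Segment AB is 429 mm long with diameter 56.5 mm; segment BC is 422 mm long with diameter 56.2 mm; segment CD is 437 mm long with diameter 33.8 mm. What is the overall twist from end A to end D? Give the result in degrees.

0.297°

J_AB = π(0.0565)⁴/32 = 1.00×10^-6 m⁴; J_BC = π(0.0562)⁴/32 = 9.79×10^-7 m⁴; J_CD = π(0.0338)⁴/32 = 1.28×10^-7 m⁴.
θ = (T/G)·Σ L_i/J_i = (44.60/36.7×10⁹)·(0.429/1.00×10^-6 + 0.422/9.79×10^-7 + 0.437/1.28×10^-7) = 5.189×10^-3 rad.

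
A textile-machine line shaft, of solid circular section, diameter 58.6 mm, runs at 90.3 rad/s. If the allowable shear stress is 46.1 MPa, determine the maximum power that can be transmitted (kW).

J = πd⁴/32 = π(0.0586)⁴/32 = 1.158×10^-6 m⁴.
T_max = τ_allow·J/r = 4.61×10^7 × 1.158×10^-6 / 0.0293 = 1821 N·m.
ω = 90.3 rad/s, so P_max = T_max·ω = 1.645×10^5 W.

164 kW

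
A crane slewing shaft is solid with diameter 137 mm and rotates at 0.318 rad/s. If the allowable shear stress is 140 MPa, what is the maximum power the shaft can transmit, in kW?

22.5 kW

J = πd⁴/32 = π(0.137)⁴/32 = 3.458×10^-5 m⁴.
T_max = τ_allow·J/r = 1.40×10^8 × 3.458×10^-5 / 0.0685 = 70680 N·m.
ω = 0.318 rad/s, so P_max = T_max·ω = 2.248×10^4 W.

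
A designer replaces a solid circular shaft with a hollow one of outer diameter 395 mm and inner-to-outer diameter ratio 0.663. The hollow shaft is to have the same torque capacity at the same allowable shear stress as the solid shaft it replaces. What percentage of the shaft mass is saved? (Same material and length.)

35.3 %

Equal τ_max and T ⇒ the solid shaft needs d_s³ = d_o³(1−k⁴), so d_s = 395·(1−0.663⁴)^(1/3) = 367.7 mm.
Area ratio A_h/A_s = d_o²(1−k²)/d_s² = (1−k²)/(1−k⁴)^(2/3) = 0.6467.
Mass saving = 1 − 0.6467 = 35.3 %.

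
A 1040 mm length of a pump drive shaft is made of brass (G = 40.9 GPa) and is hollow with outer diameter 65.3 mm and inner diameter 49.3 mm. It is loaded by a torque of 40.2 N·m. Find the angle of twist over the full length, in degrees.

J = π(d_o⁴ − d_i⁴)/32 = π(0.0653⁴ − 0.0493⁴)/32 = 1.205×10^-6 m⁴.
θ = T·L/(G·J) = 40.20 × 1.04 / (40.9×10⁹ × 1.205×10^-6) = 8.482×10^-4 rad.

0.0486°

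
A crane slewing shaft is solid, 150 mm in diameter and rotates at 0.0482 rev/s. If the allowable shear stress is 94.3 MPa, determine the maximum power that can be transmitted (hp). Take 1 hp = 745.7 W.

J = πd⁴/32 = π(0.150)⁴/32 = 4.970×10^-5 m⁴.
T_max = τ_allow·J/r = 9.43×10^7 × 4.970×10^-5 / 0.0750 = 62490 N·m.
ω = 2π·0.0482 = 0.3028 rad/s, so P_max = T_max·ω = 1.893×10^4 W.

25.4 hp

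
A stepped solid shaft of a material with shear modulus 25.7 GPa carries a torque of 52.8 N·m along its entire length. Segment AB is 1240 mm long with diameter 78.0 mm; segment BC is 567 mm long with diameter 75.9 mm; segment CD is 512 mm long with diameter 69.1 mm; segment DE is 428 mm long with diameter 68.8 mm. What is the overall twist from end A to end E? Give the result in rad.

J_AB = π(0.0780)⁴/32 = 3.63×10^-6 m⁴; J_BC = π(0.0759)⁴/32 = 3.26×10^-6 m⁴; J_CD = π(0.0691)⁴/32 = 2.24×10^-6 m⁴; J_DE = π(0.0688)⁴/32 = 2.20×10^-6 m⁴.
θ = (T/G)·Σ L_i/J_i = (52.80/25.7×10⁹)·(1.24/3.63×10^-6 + 0.567/3.26×10^-6 + 0.512/2.24×10^-6 + 0.428/2.20×10^-6) = 1.928×10^-3 rad.

0.00193 rad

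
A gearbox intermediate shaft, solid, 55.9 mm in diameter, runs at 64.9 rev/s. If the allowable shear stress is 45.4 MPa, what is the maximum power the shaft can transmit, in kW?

635 kW

J = πd⁴/32 = π(0.0559)⁴/32 = 9.586×10^-7 m⁴.
T_max = τ_allow·J/r = 4.54×10^7 × 9.586×10^-7 / 0.0279 = 1557 N·m.
ω = 2π·64.9 = 407.8 rad/s, so P_max = T_max·ω = 6.350×10^5 W.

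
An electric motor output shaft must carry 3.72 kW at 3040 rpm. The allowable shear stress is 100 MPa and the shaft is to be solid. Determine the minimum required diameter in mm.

8.41 mm

ω = 2π·3040/60 = 318.3 rad/s, so T = P/ω = 3.72×10³ / 318.3 = 11.69 N·m.
For a solid shaft τ_max = 16T/(πd³), so d = (16T/(π τ_allow))^(1/3) = (16·11.69/(π·1.00×10^8))^(1/3) = 0.008411 m.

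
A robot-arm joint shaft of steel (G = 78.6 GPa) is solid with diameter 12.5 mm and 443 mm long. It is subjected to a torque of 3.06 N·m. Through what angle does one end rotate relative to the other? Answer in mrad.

J = πd⁴/32 = π(0.0125)⁴/32 = 2.397×10^-9 m⁴.
θ = T·L/(G·J) = 3.060 × 0.443 / (78.6×10⁹ × 2.397×10^-9) = 7.196×10^-3 rad.

7.20 mrad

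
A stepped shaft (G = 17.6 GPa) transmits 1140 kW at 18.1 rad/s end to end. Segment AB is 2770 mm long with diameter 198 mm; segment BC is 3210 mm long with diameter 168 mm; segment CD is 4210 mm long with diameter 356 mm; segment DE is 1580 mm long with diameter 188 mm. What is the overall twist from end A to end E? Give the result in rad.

0.268 rad

ω = 18.1 rad/s, so T = P/ω = 1140×10³ / 18.10 = 62980 N·m.
J_AB = π(0.198)⁴/32 = 1.51×10^-4 m⁴; J_BC = π(0.168)⁴/32 = 7.82×10^-5 m⁴; J_CD = π(0.356)⁴/32 = 1.58×10^-3 m⁴; J_DE = π(0.188)⁴/32 = 1.23×10^-4 m⁴.
θ = (T/G)·Σ L_i/J_i = (62980/17.6×10⁹)·(2.77/1.51×10^-4 + 3.21/7.82×10^-5 + 4.21/1.58×10^-3 + 1.58/1.23×10^-4) = 0.2682 rad.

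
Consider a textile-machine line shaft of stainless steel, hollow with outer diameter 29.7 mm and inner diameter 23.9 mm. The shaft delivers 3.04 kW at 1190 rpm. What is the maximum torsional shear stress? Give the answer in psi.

ω = 2π·1190/60 = 124.6 rad/s, so T = P/ω = 3.04×10³ / 124.6 = 24.39 N·m.
J = π(d_o⁴ − d_i⁴)/32 = π(0.0297⁴ − 0.0239⁴)/32 = 4.436×10^-8 m⁴.
τ_max = T·r/J = 24.39 × 0.0149 / 4.436×10^-8 = 8.167×10^6 Pa.

1180 psi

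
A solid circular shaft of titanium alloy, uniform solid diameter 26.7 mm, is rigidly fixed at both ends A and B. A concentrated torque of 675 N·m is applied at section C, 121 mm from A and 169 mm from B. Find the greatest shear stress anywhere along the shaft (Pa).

With uniform GJ and both ends fixed, compatibility θ_AC = θ_CB gives T_A·a = T_B·b, together with T_A + T_B = T₀.
T_A = T₀·b/(a+b) = 675.0·169/290.0 = 393.4 N·m; T_B = 281.6 N·m.
τ in each portion: τ_AC = 1.05×10^8 Pa, τ_CB = 7.54×10^7 Pa; maximum is in AC.
τ_max = T_AC·r/J = 393.4·0.0133/4.99×10^-8 = 1.053×10^8 Pa.

1.05e8 Pa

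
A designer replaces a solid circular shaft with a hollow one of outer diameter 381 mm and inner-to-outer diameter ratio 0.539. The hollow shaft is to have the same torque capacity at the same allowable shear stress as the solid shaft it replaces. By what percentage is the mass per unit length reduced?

24.8 %

Equal τ_max and T ⇒ the solid shaft needs d_s³ = d_o³(1−k⁴), so d_s = 381·(1−0.539⁴)^(1/3) = 370.0 mm.
Area ratio A_h/A_s = d_o²(1−k²)/d_s² = (1−k²)/(1−k⁴)^(2/3) = 0.7524.
Mass saving = 1 − 0.7524 = 24.8 %.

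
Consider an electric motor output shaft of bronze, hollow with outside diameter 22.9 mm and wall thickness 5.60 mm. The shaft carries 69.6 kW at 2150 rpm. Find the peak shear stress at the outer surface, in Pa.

1.41e8 Pa

ω = 2π·2150/60 = 225.1 rad/s, so T = P/ω = 69.6×10³ / 225.1 = 309.1 N·m.
J = π(d_o⁴ − d_i⁴)/32 = π(0.0229⁴ − 0.0117⁴)/32 = 2.516×10^-8 m⁴.
τ_max = T·r/J = 309.1 × 0.0115 / 2.516×10^-8 = 1.407×10^8 Pa.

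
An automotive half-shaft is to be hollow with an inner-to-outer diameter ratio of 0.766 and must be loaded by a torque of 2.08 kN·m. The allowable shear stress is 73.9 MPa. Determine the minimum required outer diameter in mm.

60.2 mm

For a hollow shaft with d_i/d_o = 0.766: τ_max = 16T/(π d_o³ (1−k⁴)), so d_o = [16T/(π τ_allow (1−k⁴))]^(1/3) = [16·2080/(π·7.39×10^7·0.6557)]^(1/3) = 0.06024 m.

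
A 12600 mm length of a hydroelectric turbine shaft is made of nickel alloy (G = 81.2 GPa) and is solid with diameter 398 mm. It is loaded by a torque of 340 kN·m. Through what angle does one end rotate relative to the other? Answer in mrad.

21.4 mrad

J = πd⁴/32 = π(0.398)⁴/32 = 2.463×10^-3 m⁴.
θ = T·L/(G·J) = 340000 × 12.6 / (81.2×10⁹ × 2.463×10^-3) = 0.02142 rad.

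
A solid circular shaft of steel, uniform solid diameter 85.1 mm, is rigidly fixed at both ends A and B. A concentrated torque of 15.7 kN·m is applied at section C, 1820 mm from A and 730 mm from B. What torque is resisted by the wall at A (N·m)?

With uniform GJ and both ends fixed, compatibility θ_AC = θ_CB gives T_A·a = T_B·b, together with T_A + T_B = T₀.
T_A = T₀·b/(a+b) = 15700·730/2550 = 4495 N·m; T_B = 11210 N·m.

4490 N·m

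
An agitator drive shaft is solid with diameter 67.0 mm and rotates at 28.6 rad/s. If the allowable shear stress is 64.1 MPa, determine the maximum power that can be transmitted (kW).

108 kW

J = πd⁴/32 = π(0.0670)⁴/32 = 1.978×10^-6 m⁴.
T_max = τ_allow·J/r = 6.41×10^7 × 1.978×10^-6 / 0.0335 = 3785 N·m.
ω = 28.6 rad/s, so P_max = T_max·ω = 1.083×10^5 W.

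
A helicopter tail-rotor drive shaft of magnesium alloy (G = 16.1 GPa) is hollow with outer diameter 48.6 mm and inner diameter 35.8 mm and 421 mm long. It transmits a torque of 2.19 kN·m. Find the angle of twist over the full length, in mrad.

J = π(d_o⁴ − d_i⁴)/32 = π(0.0486⁴ − 0.0358⁴)/32 = 3.864×10^-7 m⁴.
θ = T·L/(G·J) = 2190 × 0.421 / (16.1×10⁹ × 3.864×10^-7) = 0.1482 rad.

148 mrad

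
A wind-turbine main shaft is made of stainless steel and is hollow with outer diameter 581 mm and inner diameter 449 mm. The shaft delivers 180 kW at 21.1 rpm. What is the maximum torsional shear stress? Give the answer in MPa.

3.29 MPa

ω = 2π·21.1/60 = 2.210 rad/s, so T = P/ω = 180×10³ / 2.210 = 81460 N·m.
J = π(d_o⁴ − d_i⁴)/32 = π(0.581⁴ − 0.449⁴)/32 = 7.197×10^-3 m⁴.
τ_max = T·r/J = 81460 × 0.290 / 7.197×10^-3 = 3.288×10^6 Pa.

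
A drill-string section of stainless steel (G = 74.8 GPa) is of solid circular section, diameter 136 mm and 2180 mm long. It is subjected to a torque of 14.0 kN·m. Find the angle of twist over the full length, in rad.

J = πd⁴/32 = π(0.136)⁴/32 = 3.359×10^-5 m⁴.
θ = T·L/(G·J) = 14000 × 2.18 / (74.8×10⁹ × 3.359×10^-5) = 0.01215 rad.

0.0121 rad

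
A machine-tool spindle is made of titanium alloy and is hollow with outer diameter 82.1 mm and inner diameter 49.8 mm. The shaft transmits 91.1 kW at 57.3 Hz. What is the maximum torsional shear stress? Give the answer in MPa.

ω = 2π·57.3 = 360.0 rad/s, so T = P/ω = 91.1×10³ / 360.0 = 253.0 N·m.
J = π(d_o⁴ − d_i⁴)/32 = π(0.0821⁴ − 0.0498⁴)/32 = 3.857×10^-6 m⁴.
τ_max = T·r/J = 253.0 × 0.0410 / 3.857×10^-6 = 2.693×10^6 Pa.

2.69 MPa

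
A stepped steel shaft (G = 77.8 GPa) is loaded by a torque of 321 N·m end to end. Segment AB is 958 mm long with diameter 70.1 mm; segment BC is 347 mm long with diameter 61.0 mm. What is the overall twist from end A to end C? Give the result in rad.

J_AB = π(0.0701)⁴/32 = 2.37×10^-6 m⁴; J_BC = π(0.0610)⁴/32 = 1.36×10^-6 m⁴.
θ = (T/G)·Σ L_i/J_i = (321.0/77.8×10⁹)·(0.958/2.37×10^-6 + 0.347/1.36×10^-6) = 2.721×10^-3 rad.

0.00272 rad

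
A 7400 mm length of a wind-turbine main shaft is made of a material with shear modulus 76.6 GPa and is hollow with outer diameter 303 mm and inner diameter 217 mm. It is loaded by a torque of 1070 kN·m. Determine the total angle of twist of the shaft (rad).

J = π(d_o⁴ − d_i⁴)/32 = π(0.303⁴ − 0.217⁴)/32 = 6.098×10^-4 m⁴.
θ = T·L/(G·J) = 1.070e6 × 7.40 / (76.6×10⁹ × 6.098×10^-4) = 0.1695 rad.

0.170 rad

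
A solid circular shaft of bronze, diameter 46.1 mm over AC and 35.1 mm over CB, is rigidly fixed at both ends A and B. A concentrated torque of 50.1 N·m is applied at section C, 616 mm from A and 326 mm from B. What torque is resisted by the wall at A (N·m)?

Compatibility: T_A·a/J_AC = T_B·b/J_CB with T_A + T_B = T₀.
J_AC = 4.43×10^-7 m⁴, J_CB = 1.49×10^-7 m⁴, so T_A = T₀·(J_AC/a)/((J_AC/a)+(J_CB/b)) = 30.64 N·m, T_B = 19.46 N·m.

30.6 N·m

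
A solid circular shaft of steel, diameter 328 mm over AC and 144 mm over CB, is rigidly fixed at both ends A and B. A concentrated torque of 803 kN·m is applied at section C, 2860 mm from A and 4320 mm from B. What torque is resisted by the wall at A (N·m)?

784000 N·m

Compatibility: T_A·a/J_AC = T_B·b/J_CB with T_A + T_B = T₀.
J_AC = 1.14×10^-3 m⁴, J_CB = 4.22×10^-5 m⁴, so T_A = T₀·(J_AC/a)/((J_AC/a)+(J_CB/b)) = 783700 N·m, T_B = 19280 N·m.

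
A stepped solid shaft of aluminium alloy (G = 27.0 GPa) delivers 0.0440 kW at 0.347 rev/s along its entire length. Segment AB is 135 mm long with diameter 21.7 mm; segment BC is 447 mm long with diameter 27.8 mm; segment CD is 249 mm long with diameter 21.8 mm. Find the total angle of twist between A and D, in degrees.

1.07°

ω = 2π·0.347 = 2.180 rad/s, so T = P/ω = 0.0440×10³ / 2.180 = 20.18 N·m.
J_AB = π(0.0217)⁴/32 = 2.18×10^-8 m⁴; J_BC = π(0.0278)⁴/32 = 5.86×10^-8 m⁴; J_CD = π(0.0218)⁴/32 = 2.22×10^-8 m⁴.
θ = (T/G)·Σ L_i/J_i = (20.18/27.0×10⁹)·(0.135/2.18×10^-8 + 0.447/5.86×10^-8 + 0.249/2.22×10^-8) = 0.01873 rad.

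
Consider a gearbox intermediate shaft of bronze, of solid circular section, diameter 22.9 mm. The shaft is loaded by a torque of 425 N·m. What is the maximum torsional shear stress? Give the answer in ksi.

J = πd⁴/32 = π(0.0229)⁴/32 = 2.700×10^-8 m⁴.
τ_max = T·r/J = 425.0 × 0.0115 / 2.700×10^-8 = 1.802×10^8 Pa.

26.1 ksi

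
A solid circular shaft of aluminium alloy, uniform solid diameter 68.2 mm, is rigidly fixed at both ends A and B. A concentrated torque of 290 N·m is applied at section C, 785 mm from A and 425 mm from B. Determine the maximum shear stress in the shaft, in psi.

438 psi

With uniform GJ and both ends fixed, compatibility θ_AC = θ_CB gives T_A·a = T_B·b, together with T_A + T_B = T₀.
T_A = T₀·b/(a+b) = 290.0·425/1210 = 101.9 N·m; T_B = 188.1 N·m.
τ in each portion: τ_AC = 1.64×10^6 Pa, τ_CB = 3.02×10^6 Pa; maximum is in CB.
τ_max = T_CB·r/J = 188.1·0.0341/2.12×10^-6 = 3.021×10^6 Pa.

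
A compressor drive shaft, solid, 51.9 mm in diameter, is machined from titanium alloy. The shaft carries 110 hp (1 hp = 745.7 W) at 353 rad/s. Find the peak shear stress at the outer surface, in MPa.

8.47 MPa

ω = 353 rad/s, so T = P/ω = 110×745.7 / 353.0 = 232.4 N·m.
J = πd⁴/32 = π(0.0519)⁴/32 = 7.123×10^-7 m⁴.
τ_max = T·r/J = 232.4 × 0.0260 / 7.123×10^-7 = 8.465×10^6 Pa.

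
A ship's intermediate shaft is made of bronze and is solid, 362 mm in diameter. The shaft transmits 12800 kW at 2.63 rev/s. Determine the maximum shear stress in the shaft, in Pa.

8.32e7 Pa

ω = 2π·2.63 = 16.52 rad/s, so T = P/ω = 12800×10³ / 16.52 = 774600 N·m.
J = πd⁴/32 = π(0.362)⁴/32 = 1.686×10^-3 m⁴.
τ_max = T·r/J = 774600 × 0.181 / 1.686×10^-3 = 8.316×10^7 Pa.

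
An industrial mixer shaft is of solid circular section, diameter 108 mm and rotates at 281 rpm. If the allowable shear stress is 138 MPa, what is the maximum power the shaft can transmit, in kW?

J = πd⁴/32 = π(0.108)⁴/32 = 1.336×10^-5 m⁴.
T_max = τ_allow·J/r = 1.38×10^8 × 1.336×10^-5 / 0.0540 = 34130 N·m.
ω = 2π·281/60 = 29.43 rad/s, so P_max = T_max·ω = 1.004×10^6 W.

1000 kW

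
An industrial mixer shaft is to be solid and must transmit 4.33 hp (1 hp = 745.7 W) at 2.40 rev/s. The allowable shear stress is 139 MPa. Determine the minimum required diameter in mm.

19.9 mm

ω = 2π·2.40 = 15.08 rad/s, so T = P/ω = 4.33×745.7 / 15.08 = 214.1 N·m.
For a solid shaft τ_max = 16T/(πd³), so d = (16T/(π τ_allow))^(1/3) = (16·214.1/(π·1.39×10^8))^(1/3) = 0.01987 m.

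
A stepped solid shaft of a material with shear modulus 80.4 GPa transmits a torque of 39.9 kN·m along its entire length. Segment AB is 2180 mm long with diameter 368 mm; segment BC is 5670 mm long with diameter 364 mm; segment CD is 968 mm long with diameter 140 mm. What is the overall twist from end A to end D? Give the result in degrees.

0.858°

J_AB = π(0.368)⁴/32 = 1.80×10^-3 m⁴; J_BC = π(0.364)⁴/32 = 1.72×10^-3 m⁴; J_CD = π(0.140)⁴/32 = 3.77×10^-5 m⁴.
θ = (T/G)·Σ L_i/J_i = (39900/80.4×10⁹)·(2.18/1.80×10^-3 + 5.67/1.72×10^-3 + 0.968/3.77×10^-5) = 0.01497 rad.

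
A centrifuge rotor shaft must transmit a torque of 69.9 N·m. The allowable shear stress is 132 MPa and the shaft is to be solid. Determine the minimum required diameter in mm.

For a solid shaft τ_max = 16T/(πd³), so d = (16T/(π τ_allow))^(1/3) = (16·69.90/(π·1.32×10^8))^(1/3) = 0.01392 m.

13.9 mm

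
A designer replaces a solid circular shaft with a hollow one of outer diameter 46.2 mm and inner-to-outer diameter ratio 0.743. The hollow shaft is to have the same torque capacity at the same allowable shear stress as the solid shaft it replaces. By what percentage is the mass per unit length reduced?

42.9 %

Equal τ_max and T ⇒ the solid shaft needs d_s³ = d_o³(1−k⁴), so d_s = 46.2·(1−0.743⁴)^(1/3) = 40.93 mm.
Area ratio A_h/A_s = d_o²(1−k²)/d_s² = (1−k²)/(1−k⁴)^(2/3) = 0.5708.
Mass saving = 1 − 0.5708 = 42.9 %.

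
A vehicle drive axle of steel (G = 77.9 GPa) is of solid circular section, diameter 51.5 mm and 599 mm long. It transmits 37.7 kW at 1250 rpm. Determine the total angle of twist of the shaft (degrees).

0.184°

ω = 2π·1250/60 = 130.9 rad/s, so T = P/ω = 37.7×10³ / 130.9 = 288.0 N·m.
J = πd⁴/32 = π(0.0515)⁴/32 = 6.906×10^-7 m⁴.
θ = T·L/(G·J) = 288.0 × 0.599 / (77.9×10⁹ × 6.906×10^-7) = 3.207×10^-3 rad.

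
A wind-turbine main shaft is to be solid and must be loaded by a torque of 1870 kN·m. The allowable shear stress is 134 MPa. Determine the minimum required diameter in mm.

For a solid shaft τ_max = 16T/(πd³), so d = (16T/(π τ_allow))^(1/3) = (16·1.870e6/(π·1.34×10^8))^(1/3) = 0.4142 m.

414 mm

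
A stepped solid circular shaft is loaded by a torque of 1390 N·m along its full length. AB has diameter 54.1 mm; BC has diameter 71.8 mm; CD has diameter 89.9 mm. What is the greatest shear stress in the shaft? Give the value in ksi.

6.48 ksi

Under the same torque, τ_max = 16T/(πd³) is largest where d is smallest — segment AB (d = 54.1 mm).
τ_max = 16·1390/(π·(0.0541)³) = 4.471×10^7 Pa.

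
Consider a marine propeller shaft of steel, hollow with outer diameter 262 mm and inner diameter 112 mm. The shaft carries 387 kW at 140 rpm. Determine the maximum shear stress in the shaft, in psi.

1120 psi

ω = 2π·140/60 = 14.66 rad/s, so T = P/ω = 387×10³ / 14.66 = 26400 N·m.
J = π(d_o⁴ − d_i⁴)/32 = π(0.262⁴ − 0.112⁴)/32 = 4.472×10^-4 m⁴.
τ_max = T·r/J = 26400 × 0.131 / 4.472×10^-4 = 7.733×10^6 Pa.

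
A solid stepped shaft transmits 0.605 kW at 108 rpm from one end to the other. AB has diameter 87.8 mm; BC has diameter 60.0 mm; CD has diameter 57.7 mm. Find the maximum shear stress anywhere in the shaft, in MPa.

1.42 MPa

ω = 2π·108/60 = 11.31 rad/s, so T = P/ω = 0.605×10³ / 11.31 = 53.49 N·m.
Under the same torque, τ_max = 16T/(πd³) is largest where d is smallest — segment CD (d = 57.7 mm).
τ_max = 16·53.49/(π·(0.0577)³) = 1.418×10^6 Pa.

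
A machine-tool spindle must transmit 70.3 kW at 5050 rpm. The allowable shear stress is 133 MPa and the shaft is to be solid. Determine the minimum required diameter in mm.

17.2 mm

ω = 2π·5050/60 = 528.8 rad/s, so T = P/ω = 70.3×10³ / 528.8 = 132.9 N·m.
For a solid shaft τ_max = 16T/(πd³), so d = (16T/(π τ_allow))^(1/3) = (16·132.9/(π·1.33×10^8))^(1/3) = 0.01720 m.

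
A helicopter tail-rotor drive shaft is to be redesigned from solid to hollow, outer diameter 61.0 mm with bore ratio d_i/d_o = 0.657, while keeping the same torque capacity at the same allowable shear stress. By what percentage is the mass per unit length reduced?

Equal τ_max and T ⇒ the solid shaft needs d_s³ = d_o³(1−k⁴), so d_s = 61.0·(1−0.657⁴)^(1/3) = 56.95 mm.
Area ratio A_h/A_s = d_o²(1−k²)/d_s² = (1−k²)/(1−k⁴)^(2/3) = 0.6521.
Mass saving = 1 − 0.6521 = 34.8 %.

34.8 %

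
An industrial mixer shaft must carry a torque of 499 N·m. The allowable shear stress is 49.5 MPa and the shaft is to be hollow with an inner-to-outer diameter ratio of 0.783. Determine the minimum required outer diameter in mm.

For a hollow shaft with d_i/d_o = 0.783: τ_max = 16T/(π d_o³ (1−k⁴)), so d_o = [16T/(π τ_allow (1−k⁴))]^(1/3) = [16·499.0/(π·4.95×10^7·0.6241)]^(1/3) = 0.04349 m.

43.5 mm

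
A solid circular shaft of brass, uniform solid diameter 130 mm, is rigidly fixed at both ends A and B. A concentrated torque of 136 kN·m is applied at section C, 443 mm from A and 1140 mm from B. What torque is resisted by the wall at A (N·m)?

With uniform GJ and both ends fixed, compatibility θ_AC = θ_CB gives T_A·a = T_B·b, together with T_A + T_B = T₀.
T_A = T₀·b/(a+b) = 136000·1140/1583 = 97940 N·m; T_B = 38060 N·m.

97900 N·m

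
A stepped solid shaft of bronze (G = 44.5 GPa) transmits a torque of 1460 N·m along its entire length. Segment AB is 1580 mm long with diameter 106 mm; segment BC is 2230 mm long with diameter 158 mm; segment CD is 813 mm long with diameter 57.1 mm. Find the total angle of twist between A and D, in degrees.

1.77°

J_AB = π(0.106)⁴/32 = 1.24×10^-5 m⁴; J_BC = π(0.158)⁴/32 = 6.12×10^-5 m⁴; J_CD = π(0.0571)⁴/32 = 1.04×10^-6 m⁴.
θ = (T/G)·Σ L_i/J_i = (1460/44.5×10⁹)·(1.58/1.24×10^-5 + 2.23/6.12×10^-5 + 0.813/1.04×10^-6) = 0.03094 rad.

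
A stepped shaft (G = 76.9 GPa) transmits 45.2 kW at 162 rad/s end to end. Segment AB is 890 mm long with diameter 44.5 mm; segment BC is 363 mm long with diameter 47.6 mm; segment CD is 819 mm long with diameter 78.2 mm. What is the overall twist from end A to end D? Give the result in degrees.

ω = 162 rad/s, so T = P/ω = 45.2×10³ / 162.0 = 279.0 N·m.
J_AB = π(0.0445)⁴/32 = 3.85×10^-7 m⁴; J_BC = π(0.0476)⁴/32 = 5.04×10^-7 m⁴; J_CD = π(0.0782)⁴/32 = 3.67×10^-6 m⁴.
θ = (T/G)·Σ L_i/J_i = (279.0/76.9×10⁹)·(0.890/3.85×10^-7 + 0.363/5.04×10^-7 + 0.819/3.67×10^-6) = 0.01181 rad.

0.677°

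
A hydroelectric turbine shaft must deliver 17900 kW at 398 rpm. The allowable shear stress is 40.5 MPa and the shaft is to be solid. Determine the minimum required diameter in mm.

ω = 2π·398/60 = 41.68 rad/s, so T = P/ω = 17900×10³ / 41.68 = 429500 N·m.
For a solid shaft τ_max = 16T/(πd³), so d = (16T/(π τ_allow))^(1/3) = (16·429500/(π·4.05×10^7))^(1/3) = 0.3780 m.

378 mm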